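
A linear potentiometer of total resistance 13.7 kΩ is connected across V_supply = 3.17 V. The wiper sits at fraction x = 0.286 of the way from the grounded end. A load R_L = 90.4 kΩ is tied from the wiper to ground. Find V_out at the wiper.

V_out ≈ 0.879 V

Split the track: R_lower = x·R_p = 3.918 kΩ, R_upper = (1−x)·R_p = 9.782 kΩ.
R_L loads the lower segment: effective lower R = 3.755 kΩ.
Loaded-divider output: V_out = 3.17 × 0.2774 = 0.8794 V.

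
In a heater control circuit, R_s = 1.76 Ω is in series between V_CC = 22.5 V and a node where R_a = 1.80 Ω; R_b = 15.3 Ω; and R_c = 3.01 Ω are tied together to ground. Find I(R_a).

I ≈ 4.67 A

Parallel bank: R_p = 1/(1/1.80 + 1/15.3 + 1/3.01) = 1.049 Ω.
V_A by voltage divider: V_A = 22.5 × 1.049/(1.76 + 1.049) = 8.403 V.
I(R_a) = V_A / R_a = 8.403/1.80 = 4.668 A.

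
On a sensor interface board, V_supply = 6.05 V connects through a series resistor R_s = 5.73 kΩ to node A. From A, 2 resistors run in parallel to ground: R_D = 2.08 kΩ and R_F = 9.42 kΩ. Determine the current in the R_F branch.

I ≈ 0.147 mA

Combine the parallel branches: R_p = (1/2.08 + 1/9.42)⁻¹ = 1.704 kΩ.
Node voltage V_A = V_supply · R_p/(R_s + R_p) = 6.05 × 0.2292 = 1.387 V.
I(R_F) = V_A / R_F = 1.387/9.42 = 0.1472 mA.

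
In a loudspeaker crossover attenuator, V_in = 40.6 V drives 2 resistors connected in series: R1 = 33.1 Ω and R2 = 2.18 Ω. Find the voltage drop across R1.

Total series resistance ΣR = 33.1 + 2.18 = 35.28 Ω.
V = V_in · R/ΣR = 40.6 × 0.9382 = 38.09 V.

V ≈ 38.1 V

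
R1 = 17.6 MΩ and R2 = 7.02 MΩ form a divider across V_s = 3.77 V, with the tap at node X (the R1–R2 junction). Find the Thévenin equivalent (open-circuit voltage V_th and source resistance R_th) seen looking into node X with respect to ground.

V_th ≈ 1.07 V, R_th ≈ 5.02 MΩ

With X open, the divider is unloaded: V_th = 3.77 × 7.02/24.62 = 1.075 V.
With V_s suppressed (replaced by a short), R_th = R1 ‖ R2 = (17.60 × 7.02)/(17.60 + 7.02) = 5.018 MΩ.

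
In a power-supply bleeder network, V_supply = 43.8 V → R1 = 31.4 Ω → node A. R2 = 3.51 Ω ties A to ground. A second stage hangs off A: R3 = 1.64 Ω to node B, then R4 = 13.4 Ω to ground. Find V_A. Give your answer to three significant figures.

V_A ≈ 3.64 V

Node A sees R2 in parallel with the series input of stage 2, R3 + R4 = 15.04 Ω.
R2 ‖ (R3+R4) = 2.846 Ω.
So V_A = 43.8 × 0.08310 = 3.640 V.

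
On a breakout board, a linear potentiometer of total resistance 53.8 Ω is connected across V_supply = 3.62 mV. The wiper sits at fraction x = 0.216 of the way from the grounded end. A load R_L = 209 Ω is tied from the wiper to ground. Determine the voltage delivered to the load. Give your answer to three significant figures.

V_out ≈ 0.749 mV

Lower segment x·R_p = 11.62 Ω; upper segment (1−x)·R_p = 42.18 Ω.
R_L loads the lower segment: effective lower R = 11.01 Ω.
V_out = 3.62 × 11.01/(42.18 + 11.01) = 0.7493 mV.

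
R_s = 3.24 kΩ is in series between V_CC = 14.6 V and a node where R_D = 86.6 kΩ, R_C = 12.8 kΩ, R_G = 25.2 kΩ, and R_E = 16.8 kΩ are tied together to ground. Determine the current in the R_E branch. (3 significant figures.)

Equivalent of the parallel group: R_p = 5.294 kΩ.
Node voltage V_A = V_CC · R_p/(R_s + R_p) = 14.6 × 0.6204 = 9.057 V.
Branch current I = V_A/R_E = 9.057/16.8 = 0.5391 mA.

I ≈ 0.539 mA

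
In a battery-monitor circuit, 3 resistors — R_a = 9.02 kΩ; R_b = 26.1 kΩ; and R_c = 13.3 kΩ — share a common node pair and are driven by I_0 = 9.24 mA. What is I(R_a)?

Total conductance ΣG = 1/9.02 + 1/26.1 + 1/13.3 = 0.2244 (units of 1/kΩ).
R_a takes the fraction G_k/ΣG = 0.1109/0.2244 = 0.4941, so I = 9.24 × 0.4941 = 4.566 mA.

I ≈ 4.57 mA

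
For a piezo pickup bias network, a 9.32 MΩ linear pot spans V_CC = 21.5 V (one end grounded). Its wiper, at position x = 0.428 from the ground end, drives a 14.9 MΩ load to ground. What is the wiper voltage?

Lower segment x·R_p = 3.989 MΩ; upper segment (1−x)·R_p = 5.331 MΩ.
R_L loads the lower segment: effective lower R = 3.147 MΩ.
V_out = 21.5 × 3.147/(5.331 + 3.147) = 7.980 V.

V_out ≈ 7.98 V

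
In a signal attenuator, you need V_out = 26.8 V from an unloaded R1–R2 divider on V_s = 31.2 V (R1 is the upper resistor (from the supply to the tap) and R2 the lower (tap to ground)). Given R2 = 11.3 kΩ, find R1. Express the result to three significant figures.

R1 ≈ 1.86 kΩ

Required fraction k = V_out/V_s = 0.8590.
R1 = R2·(1/k − 1) = 11.3 × 0.1642 = 1.855 kΩ.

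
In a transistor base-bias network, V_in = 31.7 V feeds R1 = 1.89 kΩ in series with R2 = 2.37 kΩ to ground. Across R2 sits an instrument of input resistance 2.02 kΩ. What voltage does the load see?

R2 ‖ R_L = (2.37 × 2.02)/(2.37 + 2.02) = 1.091 kΩ.
Voltage divider with the loaded lower leg: V_out = 31.7 × 1.091/(1.89 + 1.091) = 31.7 × 0.3659 = 11.60 V.
(Unloaded it would be 17.6 V; the load pulls it down.)

V_out ≈ 11.6 V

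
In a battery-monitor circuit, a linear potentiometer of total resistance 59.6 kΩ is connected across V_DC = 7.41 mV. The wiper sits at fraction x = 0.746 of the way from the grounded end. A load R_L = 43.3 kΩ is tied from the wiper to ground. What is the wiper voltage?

V_out ≈ 4.38 mV

Lower segment x·R_p = 44.46 kΩ; upper segment (1−x)·R_p = 15.14 kΩ.
(x·R_p) ‖ R_L = 21.94 kΩ.
Loaded-divider output: V_out = 7.41 × 0.5917 = 4.384 mV.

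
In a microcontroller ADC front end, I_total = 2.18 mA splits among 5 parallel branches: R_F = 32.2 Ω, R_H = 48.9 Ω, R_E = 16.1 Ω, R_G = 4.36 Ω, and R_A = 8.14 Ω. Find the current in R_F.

I ≈ 0.145 mA

Conductances: ΣG = 1/32.2 + 1/48.9 + 1/16.1 + 1/4.36 + 1/8.14 = 0.4658 (1/Ω).
Current divider: I(R_F) = I_total · G_k/ΣG = 2.18 × (0.03106/0.4658) = 2.18 × 0.06667 = 0.1453 mA.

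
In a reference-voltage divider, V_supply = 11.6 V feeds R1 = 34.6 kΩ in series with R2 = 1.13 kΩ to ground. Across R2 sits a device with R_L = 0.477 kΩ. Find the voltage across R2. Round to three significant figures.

V_out ≈ 0.111 V

The load sits in parallel with R2, giving an effective lower resistance R2' = R2·R_L/(R2+R_L) = 0.3354 kΩ.
Then V_out = V_supply · R2'/(R1 + R2') = 11.6 × 0.3354/34.94 = 0.1114 V.
(Unloaded it would be 0.367 V; the load pulls it down.)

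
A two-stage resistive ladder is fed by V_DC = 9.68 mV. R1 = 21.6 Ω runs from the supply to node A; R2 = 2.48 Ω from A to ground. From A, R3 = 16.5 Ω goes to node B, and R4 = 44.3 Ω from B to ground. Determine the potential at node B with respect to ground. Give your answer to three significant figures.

The second stage (R3 + R4 = 60.80 Ω) loads node A in parallel with R2.
R2 ‖ (R3+R4) = 2.383 Ω.
So V_A = 9.68 × 0.09935 = 0.9618 mV.
Then the unloaded second divider: V_B = V_A × R4/(R3+R4) = 0.9618 × 0.7286 = 0.7008 mV.

V_B ≈ 0.701 mV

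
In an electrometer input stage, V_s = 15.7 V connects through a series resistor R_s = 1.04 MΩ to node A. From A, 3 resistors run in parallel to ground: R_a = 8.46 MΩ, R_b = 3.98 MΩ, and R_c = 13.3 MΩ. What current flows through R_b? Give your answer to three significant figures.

I ≈ 2.70 µA

Equivalent of the parallel group: R_p = 2.249 MΩ.
Node voltage V_A = V_s · R_p/(R_s + R_p) = 15.7 × 0.6838 = 10.74 V.
I(R_b) = V_A / R_b = 10.74/3.98 = 2.697 µA.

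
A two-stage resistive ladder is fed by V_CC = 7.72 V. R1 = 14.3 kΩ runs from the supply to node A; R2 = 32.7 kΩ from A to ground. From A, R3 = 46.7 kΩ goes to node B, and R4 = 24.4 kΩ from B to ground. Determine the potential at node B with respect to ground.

The second stage (R3 + R4 = 71.10 kΩ) loads node A in parallel with R2.
Effective lower resistance at A: R2 ‖ 71.10 = 22.40 kΩ.
First divider: V_A = V_CC · 22.40/(14.3 + 22.40) = 4.712 V.
Then the unloaded second divider: V_B = V_A × R4/(R3+R4) = 4.712 × 0.3432 = 1.617 V.

V_B ≈ 1.62 V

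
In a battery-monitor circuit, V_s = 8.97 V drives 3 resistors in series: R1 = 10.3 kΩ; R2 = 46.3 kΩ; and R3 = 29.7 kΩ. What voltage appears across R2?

Total series resistance ΣR = 10.3 + 46.3 + 29.7 = 86.30 kΩ.
V = V_s · R/ΣR = 8.97 × 0.5365 = 4.812 V.

V ≈ 4.81 V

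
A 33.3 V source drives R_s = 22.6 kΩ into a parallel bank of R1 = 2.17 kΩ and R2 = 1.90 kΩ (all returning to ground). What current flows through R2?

I ≈ 0.752 mA

Equivalent of the parallel group: R_p = 1.013 kΩ.
Node voltage V_A = V_supply · R_p/(R_s + R_p) = 33.3 × 0.04290 = 1.429 V.
Branch current I = V_A/R2 = 1.429/1.90 = 0.7519 mA.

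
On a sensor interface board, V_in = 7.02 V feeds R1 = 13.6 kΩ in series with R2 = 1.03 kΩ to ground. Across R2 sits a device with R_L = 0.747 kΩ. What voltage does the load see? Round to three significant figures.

V_out ≈ 0.217 V

R2 ‖ R_L = (1.03 × 0.747)/(1.03 + 0.747) = 0.4330 kΩ.
Now apply the divider: V_out = 7.02 × 0.03085 = 0.2166 V.
(Unloaded it would be 0.494 V; the load pulls it down.)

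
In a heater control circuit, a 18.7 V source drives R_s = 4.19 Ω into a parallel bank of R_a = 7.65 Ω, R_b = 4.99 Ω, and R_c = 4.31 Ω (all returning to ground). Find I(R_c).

I ≈ 1.29 A

Combine the parallel branches: R_p = (1/7.65 + 1/4.99 + 1/4.31)⁻¹ = 1.776 Ω.
Node voltage V_A = V_in · R_p/(R_s + R_p) = 18.7 × 0.2977 = 5.566 V.
Branch current I = V_A/R_c = 5.566/4.31 = 1.291 A.
(Check via current divider: I_total = 3.135 A; share G_k/ΣG = 0.4120 → same result.)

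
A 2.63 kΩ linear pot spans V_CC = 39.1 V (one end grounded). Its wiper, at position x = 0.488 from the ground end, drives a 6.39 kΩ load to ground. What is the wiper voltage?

Split the track: R_lower = x·R_p = 1.283 kΩ, R_upper = (1−x)·R_p = 1.347 kΩ.
R_L loads the lower segment: effective lower R = 1.069 kΩ.
V_out = 39.1 × 1.069/(1.347 + 1.069) = 17.30 V.
(Unloaded: V_out = x·V_CC = 19.1 V.)

V_out ≈ 17.3 V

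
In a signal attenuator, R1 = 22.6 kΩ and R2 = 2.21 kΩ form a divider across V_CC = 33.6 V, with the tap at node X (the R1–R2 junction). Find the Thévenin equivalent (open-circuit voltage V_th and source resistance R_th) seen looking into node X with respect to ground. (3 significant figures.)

V_th ≈ 2.99 V, R_th ≈ 2.01 kΩ

With X open, the divider is unloaded: V_th = 33.6 × 2.21/24.81 = 2.993 V.
With V_CC suppressed (replaced by a short), R_th = R1 ‖ R2 = (22.60 × 2.21)/(22.60 + 2.21) = 2.013 kΩ.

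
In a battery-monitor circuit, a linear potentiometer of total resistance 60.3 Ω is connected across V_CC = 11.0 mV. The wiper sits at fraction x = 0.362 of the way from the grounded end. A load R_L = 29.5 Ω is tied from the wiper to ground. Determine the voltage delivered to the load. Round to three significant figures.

V_out ≈ 2.70 mV

Lower segment x·R_p = 21.83 Ω; upper segment (1−x)·R_p = 38.47 Ω.
Lower segment in parallel with the load: 21.83 ‖ 29.5 = 12.55 Ω.
Then V_out = V_CC · 12.55/(38.47 + 12.55) = 2.705 mV.
(Unloaded: V_out = x·V_CC = 3.98 mV.)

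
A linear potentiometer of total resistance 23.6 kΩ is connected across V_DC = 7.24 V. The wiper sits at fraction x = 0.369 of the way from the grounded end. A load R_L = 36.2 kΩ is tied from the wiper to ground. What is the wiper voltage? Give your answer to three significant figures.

V_out ≈ 2.32 V

Split the track: R_lower = x·R_p = 8.708 kΩ, R_upper = (1−x)·R_p = 14.89 kΩ.
R_L loads the lower segment: effective lower R = 7.020 kΩ.
V_out = 7.24 × 7.020/(14.89 + 7.020) = 2.319 V.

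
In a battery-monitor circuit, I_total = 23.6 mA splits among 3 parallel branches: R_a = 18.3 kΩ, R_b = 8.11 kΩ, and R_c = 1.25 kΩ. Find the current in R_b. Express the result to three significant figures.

I ≈ 2.98 mA

ΣG = 1/18.3 + 1/8.11 + 1/1.25 = 0.9779.
R_b takes the fraction G_k/ΣG = 0.1233/0.9779 = 0.1261, so I = 23.6 × 0.1261 = 2.976 mA.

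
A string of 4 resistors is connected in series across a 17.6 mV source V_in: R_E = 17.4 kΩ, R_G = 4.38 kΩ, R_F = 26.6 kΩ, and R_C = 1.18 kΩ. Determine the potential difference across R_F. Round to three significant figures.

Series total: ΣR = 17.4 + 4.38 + 26.6 + 1.18 = 49.56 kΩ.
By the voltage-divider rule, V = 17.6 × 26.60/49.56 = 9.446 mV.

V ≈ 9.45 mV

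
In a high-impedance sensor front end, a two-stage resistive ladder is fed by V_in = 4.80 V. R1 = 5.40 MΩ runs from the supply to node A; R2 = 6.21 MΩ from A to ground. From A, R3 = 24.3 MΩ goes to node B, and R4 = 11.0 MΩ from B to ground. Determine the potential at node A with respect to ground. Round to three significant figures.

The second stage (R3 + R4 = 35.30 MΩ) loads node A in parallel with R2.
R2 ‖ (R3+R4) = 5.281 MΩ.
First divider: V_A = V_in · 5.281/(5.40 + 5.281) = 2.373 V.

V_A ≈ 2.37 V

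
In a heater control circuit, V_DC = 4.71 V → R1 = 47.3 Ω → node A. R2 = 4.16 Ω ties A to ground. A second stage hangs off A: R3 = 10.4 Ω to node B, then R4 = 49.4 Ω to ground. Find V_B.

V_B ≈ 0.296 V

The second stage (R3 + R4 = 59.80 Ω) loads node A in parallel with R2.
R2 ‖ (R3+R4) = 3.889 Ω.
V_A = 4.71 × 3.889/(47.3 + 3.889) = 0.3579 V.
Then the unloaded second divider: V_B = V_A × R4/(R3+R4) = 0.3579 × 0.8261 = 0.2956 V.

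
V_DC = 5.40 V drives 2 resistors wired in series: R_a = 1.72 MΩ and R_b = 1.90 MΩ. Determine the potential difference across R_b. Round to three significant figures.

V ≈ 2.83 V

ΣR = 1.72 + 1.90 = 3.620 MΩ.
Voltage divider: V = V_DC · (1.900 / 3.620) = 5.40 × 0.5249 = 2.834 V.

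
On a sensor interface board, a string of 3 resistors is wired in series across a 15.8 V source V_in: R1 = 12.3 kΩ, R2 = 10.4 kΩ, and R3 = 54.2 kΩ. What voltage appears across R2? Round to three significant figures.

V ≈ 2.14 V

Total series resistance ΣR = 12.3 + 10.4 + 54.2 = 76.90 kΩ.
By the voltage-divider rule, V = 15.8 × 10.40/76.90 = 2.137 V.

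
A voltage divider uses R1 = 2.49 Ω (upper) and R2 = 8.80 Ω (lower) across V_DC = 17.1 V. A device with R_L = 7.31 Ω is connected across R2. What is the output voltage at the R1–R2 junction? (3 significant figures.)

V_out ≈ 10.5 V

First combine the lower leg with the load: R2 ‖ R_L = 3.993 Ω.
Voltage divider with the loaded lower leg: V_out = 17.1 × 3.993/(2.49 + 3.993) = 17.1 × 0.6159 = 10.53 V.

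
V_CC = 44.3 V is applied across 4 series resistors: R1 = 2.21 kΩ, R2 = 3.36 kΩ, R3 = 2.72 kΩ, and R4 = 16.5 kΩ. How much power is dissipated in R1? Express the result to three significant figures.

Series current I = V_CC/ΣR = 44.3/24.79 = 1.787 mA.
P = I²R = 3.193 × 2.21 = 7.057 mW.

P ≈ 7.06 mW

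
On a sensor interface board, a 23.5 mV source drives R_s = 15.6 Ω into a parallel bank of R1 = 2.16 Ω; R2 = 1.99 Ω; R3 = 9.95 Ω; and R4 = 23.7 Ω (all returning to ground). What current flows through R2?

Equivalent of the parallel group: R_p = 0.9024 Ω.
V_A by voltage divider: V_A = 23.5 × 0.9024/(15.6 + 0.9024) = 1.285 mV.
Branch current I = V_A/R2 = 1.285/1.99 = 0.6457 mA.

I ≈ 0.646 mA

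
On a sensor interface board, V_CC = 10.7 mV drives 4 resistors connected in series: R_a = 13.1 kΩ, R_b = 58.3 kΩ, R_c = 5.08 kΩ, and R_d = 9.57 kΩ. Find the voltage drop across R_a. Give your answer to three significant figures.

ΣR = 13.1 + 58.3 + 5.08 + 9.57 = 86.05 kΩ.
Voltage divider: V = V_CC · (13.10 / 86.05) = 10.7 × 0.1522 = 1.629 mV.

V ≈ 1.63 mV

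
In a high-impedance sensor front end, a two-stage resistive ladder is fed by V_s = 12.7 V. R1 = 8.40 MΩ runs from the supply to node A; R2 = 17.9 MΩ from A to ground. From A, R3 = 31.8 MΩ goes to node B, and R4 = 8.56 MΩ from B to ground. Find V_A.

Node A sees R2 in parallel with the series input of stage 2, R3 + R4 = 40.36 MΩ.
Effective lower resistance at A: R2 ‖ 40.36 = 12.40 MΩ.
First divider: V_A = V_s · 12.40/(8.40 + 12.40) = 7.571 V.

V_A ≈ 7.57 V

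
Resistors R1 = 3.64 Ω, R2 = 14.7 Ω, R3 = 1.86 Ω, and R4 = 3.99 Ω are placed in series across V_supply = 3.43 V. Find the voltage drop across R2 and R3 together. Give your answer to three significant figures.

V ≈ 2.35 V

ΣR = 3.64 + 14.7 + 1.86 + 3.99 = 24.19 Ω.
R_{R2..R3} = 14.7 + 1.86 = 16.56 Ω.
V = V_supply · R/ΣR = 3.43 × 0.6846 = 2.348 V.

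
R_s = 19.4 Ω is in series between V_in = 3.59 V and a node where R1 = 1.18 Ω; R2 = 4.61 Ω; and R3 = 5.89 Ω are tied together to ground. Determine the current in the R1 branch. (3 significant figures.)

Equivalent of the parallel group: R_p = 0.8103 Ω.
V_A = 3.59 × 0.8103/20.21 = 0.1439 V.
I(R1) = V_A / R1 = 0.1439/1.18 = 0.1220 A.

I ≈ 0.122 A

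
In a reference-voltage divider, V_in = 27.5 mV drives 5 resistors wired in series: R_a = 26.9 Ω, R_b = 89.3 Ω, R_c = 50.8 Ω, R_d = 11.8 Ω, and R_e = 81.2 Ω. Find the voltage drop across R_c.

Total series resistance ΣR = 26.9 + 89.3 + 50.8 + 11.8 + 81.2 = 260.0 Ω.
V = V_in · R/ΣR = 27.5 × 0.1954 = 5.373 mV.

V ≈ 5.37 mV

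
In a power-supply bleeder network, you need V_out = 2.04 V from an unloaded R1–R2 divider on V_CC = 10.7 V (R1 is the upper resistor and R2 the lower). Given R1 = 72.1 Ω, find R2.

R2 ≈ 17.0 Ω

Required fraction k = V_out/V_CC = 0.1907.
Rearranging, R2 = R1·k/(1−k) = 72.1 × 0.2356 = 16.98 Ω.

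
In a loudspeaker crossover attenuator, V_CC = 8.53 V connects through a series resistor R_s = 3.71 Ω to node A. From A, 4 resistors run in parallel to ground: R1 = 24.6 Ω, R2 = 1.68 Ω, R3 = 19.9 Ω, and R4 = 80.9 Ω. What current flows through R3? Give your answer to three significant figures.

I ≈ 0.119 A

Equivalent of the parallel group: R_p = 1.432 Ω.
V_A by voltage divider: V_A = 8.53 × 1.432/(3.71 + 1.432) = 2.375 V.
Branch current I = V_A/R3 = 2.375/19.9 = 0.1194 A.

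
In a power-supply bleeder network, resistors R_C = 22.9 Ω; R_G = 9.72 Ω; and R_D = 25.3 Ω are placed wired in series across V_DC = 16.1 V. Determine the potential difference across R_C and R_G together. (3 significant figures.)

V ≈ 9.07 V

Total series resistance ΣR = 22.9 + 9.72 + 25.3 = 57.92 Ω.
R_{R_C..R_G} = 22.9 + 9.72 = 32.62 Ω.
V = V_DC · R/ΣR = 16.1 × 0.5632 = 9.067 V.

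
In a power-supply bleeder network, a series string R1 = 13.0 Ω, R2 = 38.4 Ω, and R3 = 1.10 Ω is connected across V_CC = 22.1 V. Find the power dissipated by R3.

ΣR = 52.50 Ω → I = 22.1/52.50 = 0.4210 A.
V(R3) = I·R = 0.4630 V; P = V·I = 0.4630 × 0.4210 = 0.1949 W.

P ≈ 0.195 W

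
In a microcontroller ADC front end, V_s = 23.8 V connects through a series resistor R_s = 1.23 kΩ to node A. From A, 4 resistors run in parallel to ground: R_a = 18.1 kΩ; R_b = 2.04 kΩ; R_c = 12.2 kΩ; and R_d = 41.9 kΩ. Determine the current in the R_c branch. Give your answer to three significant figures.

Combine the parallel branches: R_p = (1/18.1 + 1/2.04 + 1/12.2 + 1/41.9)⁻¹ = 1.535 kΩ.
Node voltage V_A = V_s · R_p/(R_s + R_p) = 23.8 × 0.5552 = 13.21 V.
I(R_c) = V_A / R_c = 13.21/12.2 = 1.083 mA.
(Equivalently: I_total = 8.606 mA, then current-divider fraction G_k/ΣG = 0.1259.)

I ≈ 1.08 mA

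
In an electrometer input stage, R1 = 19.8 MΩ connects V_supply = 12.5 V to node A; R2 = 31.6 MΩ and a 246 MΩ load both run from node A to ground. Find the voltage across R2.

V_out ≈ 7.32 V

R2 ‖ R_L = (31.6 × 246)/(31.6 + 246) = 28.00 MΩ.
Voltage divider with the loaded lower leg: V_out = 12.5 × 28.00/(19.8 + 28.00) = 12.5 × 0.5858 = 7.322 V.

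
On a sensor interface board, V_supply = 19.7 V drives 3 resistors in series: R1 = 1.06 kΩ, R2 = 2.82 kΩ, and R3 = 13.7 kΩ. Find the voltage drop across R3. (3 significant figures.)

V ≈ 15.4 V

Total series resistance ΣR = 1.06 + 2.82 + 13.7 = 17.58 kΩ.
V = V_supply · R/ΣR = 19.7 × 0.7793 = 15.35 V.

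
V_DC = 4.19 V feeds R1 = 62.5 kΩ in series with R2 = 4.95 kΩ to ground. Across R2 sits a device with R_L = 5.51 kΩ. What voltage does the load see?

V_out ≈ 0.168 V

First combine the lower leg with the load: R2 ‖ R_L = 2.608 kΩ.
Now apply the divider: V_out = 4.19 × 0.04005 = 0.1678 V.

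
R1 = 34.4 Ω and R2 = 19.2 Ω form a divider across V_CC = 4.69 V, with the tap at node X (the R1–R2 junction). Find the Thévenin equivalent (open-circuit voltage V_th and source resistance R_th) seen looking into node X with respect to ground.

V_th is the unloaded tap voltage: V_CC · R2/(R1+R2) = 4.69 × 0.3582 = 1.680 V.
Zeroing V_CC shorts the top of R1 to ground, so R_th = R1 ‖ R2 = 12.32 Ω.

V_th ≈ 1.68 V, R_th ≈ 12.3 Ω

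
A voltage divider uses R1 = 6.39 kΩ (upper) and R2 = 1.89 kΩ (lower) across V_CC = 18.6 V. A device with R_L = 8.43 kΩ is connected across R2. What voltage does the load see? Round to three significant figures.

First combine the lower leg with the load: R2 ‖ R_L = 1.544 kΩ.
Voltage divider with the loaded lower leg: V_out = 18.6 × 1.544/(6.39 + 1.544) = 18.6 × 0.1946 = 3.619 V.

V_out ≈ 3.62 V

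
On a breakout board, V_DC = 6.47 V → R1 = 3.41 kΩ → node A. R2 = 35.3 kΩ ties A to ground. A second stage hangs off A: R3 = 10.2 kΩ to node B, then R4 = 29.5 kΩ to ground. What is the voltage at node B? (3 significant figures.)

V_B ≈ 4.07 V

The second stage (R3 + R4 = 39.70 kΩ) loads node A in parallel with R2.
R2 ‖ (R3+R4) = 18.69 kΩ.
V_A = 6.47 × 18.69/(3.41 + 18.69) = 5.471 V.
V_B = V_A × 0.7431 = 4.066 V.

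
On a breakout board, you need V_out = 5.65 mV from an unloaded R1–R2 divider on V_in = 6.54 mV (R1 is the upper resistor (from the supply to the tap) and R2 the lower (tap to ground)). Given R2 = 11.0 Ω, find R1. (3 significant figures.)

R1 ≈ 1.73 Ω

Required fraction k = V_out/V_in = 0.8639.
So R1 = R2 · (V_in/V_out − 1) = 11.0 × (6.54/5.65 − 1) = 11.0 × 0.1575 = 1.733 Ω.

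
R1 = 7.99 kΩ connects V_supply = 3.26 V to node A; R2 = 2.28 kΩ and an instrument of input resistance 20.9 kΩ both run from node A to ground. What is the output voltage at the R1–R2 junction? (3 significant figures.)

R2 ‖ R_L = (2.28 × 20.9)/(2.28 + 20.9) = 2.056 kΩ.
Voltage divider with the loaded lower leg: V_out = 3.26 × 2.056/(7.99 + 2.056) = 3.26 × 0.2046 = 0.6671 V.

V_out ≈ 0.667 V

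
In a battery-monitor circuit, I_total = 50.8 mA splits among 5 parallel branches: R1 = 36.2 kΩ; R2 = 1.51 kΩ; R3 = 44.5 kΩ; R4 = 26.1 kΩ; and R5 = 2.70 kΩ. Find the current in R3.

ΣG = 1/36.2 + 1/1.51 + 1/44.5 + 1/26.1 + 1/2.70 = 1.121.
R3 takes the fraction G_k/ΣG = 0.02247/1.121 = 0.02005, so I = 50.8 × 0.02005 = 1.018 mA.

I ≈ 1.02 mA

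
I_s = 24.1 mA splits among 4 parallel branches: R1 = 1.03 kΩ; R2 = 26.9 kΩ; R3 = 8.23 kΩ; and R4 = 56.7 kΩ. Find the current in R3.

Conductances: ΣG = 1/1.03 + 1/26.9 + 1/8.23 + 1/56.7 = 1.147 (1/kΩ).
R3 takes the fraction G_k/ΣG = 0.1215/1.147 = 0.1059, so I = 24.1 × 0.1059 = 2.553 mA.

I ≈ 2.55 mA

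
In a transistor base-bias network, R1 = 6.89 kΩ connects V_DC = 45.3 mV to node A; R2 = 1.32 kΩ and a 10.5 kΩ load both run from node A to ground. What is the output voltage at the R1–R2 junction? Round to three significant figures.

V_out ≈ 6.59 mV

R2 ‖ R_L = (1.32 × 10.5)/(1.32 + 10.5) = 1.173 kΩ.
Then V_out = V_DC · R2'/(R1 + R2') = 45.3 × 1.173/8.063 = 6.588 mV.
(Unloaded it would be 7.28 mV; the load pulls it down.)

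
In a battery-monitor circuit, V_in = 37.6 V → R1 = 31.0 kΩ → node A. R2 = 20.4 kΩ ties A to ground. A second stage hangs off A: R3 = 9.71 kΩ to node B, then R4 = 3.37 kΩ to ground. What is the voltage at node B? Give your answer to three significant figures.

V_B ≈ 1.98 V

The second stage (R3 + R4 = 13.08 kΩ) loads node A in parallel with R2.
Effective lower resistance at A: R2 ‖ 13.08 = 7.970 kΩ.
First divider: V_A = V_in · 7.970/(31.0 + 7.970) = 7.690 V.
V_B = V_A × 0.2576 = 1.981 V.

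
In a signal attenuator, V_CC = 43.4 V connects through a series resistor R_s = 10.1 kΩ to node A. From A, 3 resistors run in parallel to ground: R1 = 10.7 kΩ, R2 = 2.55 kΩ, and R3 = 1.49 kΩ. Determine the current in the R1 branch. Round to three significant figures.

Equivalent of the parallel group: R_p = 0.8645 kΩ.
Node voltage V_A = V_CC · R_p/(R_s + R_p) = 43.4 × 0.07884 = 3.422 V.
I(R1) = V_A / R1 = 3.422/10.7 = 0.3198 mA.
(Equivalently: I_total = 3.958 mA, then current-divider fraction G_k/ΣG = 0.08079.)

I ≈ 0.320 mA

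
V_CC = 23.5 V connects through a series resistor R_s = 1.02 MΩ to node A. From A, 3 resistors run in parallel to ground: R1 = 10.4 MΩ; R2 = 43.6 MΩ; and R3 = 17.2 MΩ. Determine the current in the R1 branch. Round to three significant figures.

I ≈ 1.91 µA

Parallel bank: R_p = 1/(1/10.4 + 1/43.6 + 1/17.2) = 5.642 MΩ.
Node voltage V_A = V_CC · R_p/(R_s + R_p) = 23.5 × 0.8469 = 19.90 V.
Branch current I = V_A/R1 = 19.90/10.4 = 1.914 µA.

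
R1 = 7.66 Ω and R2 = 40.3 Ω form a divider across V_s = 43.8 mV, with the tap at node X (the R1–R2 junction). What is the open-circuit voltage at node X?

V_th is the unloaded tap voltage: V_s · R2/(R1+R2) = 43.8 × 0.8403 = 36.80 mV.

V_th ≈ 36.8 mV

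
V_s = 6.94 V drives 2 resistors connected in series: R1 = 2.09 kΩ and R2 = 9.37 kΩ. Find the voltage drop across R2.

ΣR = 2.09 + 9.37 = 11.46 kΩ.
By the voltage-divider rule, V = 6.94 × 9.370/11.46 = 5.674 V.

V ≈ 5.67 V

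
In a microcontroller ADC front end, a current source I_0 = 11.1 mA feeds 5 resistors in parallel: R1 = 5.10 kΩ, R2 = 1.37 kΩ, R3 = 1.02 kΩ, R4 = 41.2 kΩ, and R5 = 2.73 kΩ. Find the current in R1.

Total conductance ΣG = 1/5.10 + 1/1.37 + 1/1.02 + 1/41.2 + 1/2.73 = 2.297 (units of 1/kΩ).
Current divider: I(R1) = I_0 · G_k/ΣG = 11.1 × (0.1961/2.297) = 11.1 × 0.08536 = 0.9475 mA.

I ≈ 0.948 mA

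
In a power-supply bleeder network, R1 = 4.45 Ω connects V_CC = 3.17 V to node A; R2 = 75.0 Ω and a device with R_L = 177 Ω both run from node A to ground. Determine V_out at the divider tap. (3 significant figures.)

R2 ‖ R_L = (75.0 × 177)/(75.0 + 177) = 52.68 Ω.
Then V_out = V_CC · R2'/(R1 + R2') = 3.17 × 52.68/57.13 = 2.923 V.
(Unloaded it would be 2.99 V; the load pulls it down.)

V_out ≈ 2.92 V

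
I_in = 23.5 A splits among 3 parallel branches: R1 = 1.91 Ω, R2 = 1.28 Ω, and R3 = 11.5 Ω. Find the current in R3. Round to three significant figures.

ΣG = 1/1.91 + 1/1.28 + 1/11.5 = 1.392.
R3 takes the fraction G_k/ΣG = 0.08696/1.392 = 0.06248, so I = 23.5 × 0.06248 = 1.468 A.

I ≈ 1.47 A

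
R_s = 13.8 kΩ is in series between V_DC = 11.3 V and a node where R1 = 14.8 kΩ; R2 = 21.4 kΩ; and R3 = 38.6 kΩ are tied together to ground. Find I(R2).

I ≈ 0.180 mA

Equivalent of the parallel group: R_p = 7.133 kΩ.
Node voltage V_A = V_DC · R_p/(R_s + R_p) = 11.3 × 0.3407 = 3.850 V.
I(R2) = V_A / R2 = 3.850/21.4 = 0.1799 mA.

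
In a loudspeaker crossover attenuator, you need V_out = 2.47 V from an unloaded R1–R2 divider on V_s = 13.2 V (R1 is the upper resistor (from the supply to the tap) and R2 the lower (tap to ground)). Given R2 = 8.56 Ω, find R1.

The divider ratio is R2/(R1+R2) = 2.47/13.2 = 0.1871.
Rearranging, R1 = R2·(1−k)/k = 8.56 × 4.344 = 37.19 Ω.

R1 ≈ 37.2 Ω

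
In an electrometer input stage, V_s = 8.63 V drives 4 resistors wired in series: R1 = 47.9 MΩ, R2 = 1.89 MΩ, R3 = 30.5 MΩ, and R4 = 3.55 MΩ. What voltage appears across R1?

V ≈ 4.93 V

Series total: ΣR = 47.9 + 1.89 + 30.5 + 3.55 = 83.84 MΩ.
By the voltage-divider rule, V = 8.63 × 47.90/83.84 = 4.931 V.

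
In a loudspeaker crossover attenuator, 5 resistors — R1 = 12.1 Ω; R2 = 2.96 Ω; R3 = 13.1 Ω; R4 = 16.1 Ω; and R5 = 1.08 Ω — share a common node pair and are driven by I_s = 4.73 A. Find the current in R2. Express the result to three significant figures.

ΣG = 1/12.1 + 1/2.96 + 1/13.1 + 1/16.1 + 1/1.08 = 1.485.
Current divider: I(R2) = I_s · G_k/ΣG = 4.73 × (0.3378/1.485) = 4.73 × 0.2275 = 1.076 A.

I ≈ 1.08 A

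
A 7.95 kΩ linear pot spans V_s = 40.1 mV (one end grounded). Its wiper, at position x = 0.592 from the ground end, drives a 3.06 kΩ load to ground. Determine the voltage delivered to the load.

The pot divides into 3.244 kΩ above the wiper and 4.706 kΩ below.
Lower segment in parallel with the load: 4.706 ‖ 3.06 = 1.854 kΩ.
Then V_out = V_s · 1.854/(3.244 + 1.854) = 14.59 mV.
(Unloaded: V_out = x·V_s = 23.7 mV.)

V_out ≈ 14.6 mV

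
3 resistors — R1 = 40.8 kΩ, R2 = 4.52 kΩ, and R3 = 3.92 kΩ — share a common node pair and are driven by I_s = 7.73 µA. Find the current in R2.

ΣG = 1/40.8 + 1/4.52 + 1/3.92 = 0.5009.
R2 takes the fraction G_k/ΣG = 0.2212/0.5009 = 0.4417, so I = 7.73 × 0.4417 = 3.415 µA.

I ≈ 3.41 µA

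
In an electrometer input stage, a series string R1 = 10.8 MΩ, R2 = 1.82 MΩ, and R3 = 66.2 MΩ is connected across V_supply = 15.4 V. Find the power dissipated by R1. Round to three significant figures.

P ≈ 0.412 µW

ΣR = 78.82 MΩ → I = 15.4/78.82 = 0.1954 µA.
P = I²R = 0.03817 × 10.8 = 0.4123 µW.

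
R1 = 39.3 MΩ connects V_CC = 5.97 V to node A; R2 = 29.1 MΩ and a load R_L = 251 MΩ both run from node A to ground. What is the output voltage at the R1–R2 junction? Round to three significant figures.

V_out ≈ 2.38 V

R2 ‖ R_L = (29.1 × 251)/(29.1 + 251) = 26.08 MΩ.
Now apply the divider: V_out = 5.97 × 0.3989 = 2.381 V.
(Unloaded it would be 2.54 V; the load pulls it down.)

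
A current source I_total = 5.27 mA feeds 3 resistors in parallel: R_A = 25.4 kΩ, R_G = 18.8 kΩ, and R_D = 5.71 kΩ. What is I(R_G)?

Conductances: ΣG = 1/25.4 + 1/18.8 + 1/5.71 = 0.2677 (1/kΩ).
By the current-divider rule, I = I_total · G_k/ΣG = 5.27 × 0.1987 = 1.047 mA.

I ≈ 1.05 mA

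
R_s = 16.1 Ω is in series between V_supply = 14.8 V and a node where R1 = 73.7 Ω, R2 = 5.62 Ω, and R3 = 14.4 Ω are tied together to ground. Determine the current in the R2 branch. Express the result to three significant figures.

I ≈ 0.506 A

Combine the parallel branches: R_p = (1/73.7 + 1/5.62 + 1/14.4)⁻¹ = 3.832 Ω.
V_A = 14.8 × 3.832/19.93 = 2.845 V.
I(R2) = V_A / R2 = 2.845/5.62 = 0.5063 A.
(Check via current divider: I_total = 0.7425 A; share G_k/ΣG = 0.6819 → same result.)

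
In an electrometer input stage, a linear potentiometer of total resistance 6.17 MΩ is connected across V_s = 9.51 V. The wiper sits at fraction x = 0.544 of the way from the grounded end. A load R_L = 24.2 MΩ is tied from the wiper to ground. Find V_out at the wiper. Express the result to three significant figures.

V_out ≈ 4.87 V

Lower segment x·R_p = 3.356 MΩ; upper segment (1−x)·R_p = 2.814 MΩ.
(x·R_p) ‖ R_L = 2.948 MΩ.
V_out = 9.51 × 2.948/(2.814 + 2.948) = 4.866 V.
(Unloaded: V_out = x·V_s = 5.17 V.)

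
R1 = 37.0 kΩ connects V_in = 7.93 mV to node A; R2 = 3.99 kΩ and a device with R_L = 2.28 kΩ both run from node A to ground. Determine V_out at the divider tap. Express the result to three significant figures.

The load sits in parallel with R2, giving an effective lower resistance R2' = R2·R_L/(R2+R_L) = 1.451 kΩ.
Now apply the divider: V_out = 7.93 × 0.03773 = 0.2992 mV.

V_out ≈ 0.299 mV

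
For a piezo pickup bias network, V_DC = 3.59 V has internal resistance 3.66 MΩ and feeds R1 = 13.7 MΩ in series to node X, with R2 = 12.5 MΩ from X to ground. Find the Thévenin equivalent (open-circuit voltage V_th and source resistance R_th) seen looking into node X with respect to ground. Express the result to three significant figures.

R1' = 3.66 + 13.7 = 17.36 MΩ (source resistance + R1).
With X open, the divider is unloaded: V_th = 3.59 × 12.5/29.86 = 1.503 V.
Zeroing V_DC shorts the top of R1' to ground, so R_th = R1' ‖ R2 = 7.267 MΩ.

V_th ≈ 1.50 V, R_th ≈ 7.27 MΩ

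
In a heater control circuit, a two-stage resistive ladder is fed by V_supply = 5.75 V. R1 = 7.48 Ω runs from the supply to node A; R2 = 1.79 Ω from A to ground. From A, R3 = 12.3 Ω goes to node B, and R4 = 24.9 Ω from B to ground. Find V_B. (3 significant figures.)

V_B ≈ 0.715 V

Node A sees R2 in parallel with the series input of stage 2, R3 + R4 = 37.20 Ω.
Effective lower resistance at A: R2 ‖ 37.20 = 1.708 Ω.
V_A = 5.75 × 1.708/(7.48 + 1.708) = 1.069 V.
Then the unloaded second divider: V_B = V_A × R4/(R3+R4) = 1.069 × 0.6694 = 0.7154 V.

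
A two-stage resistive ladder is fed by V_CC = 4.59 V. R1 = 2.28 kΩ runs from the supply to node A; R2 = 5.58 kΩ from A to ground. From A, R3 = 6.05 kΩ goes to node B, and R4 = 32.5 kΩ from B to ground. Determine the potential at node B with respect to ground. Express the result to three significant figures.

Node A sees R2 in parallel with the series input of stage 2, R3 + R4 = 38.55 kΩ.
Effective lower resistance at A: R2 ‖ 38.55 = 4.874 kΩ.
V_A = 4.59 × 4.874/(2.28 + 4.874) = 3.127 V.
V_B = V_A × 0.8431 = 2.636 V.

V_B ≈ 2.64 V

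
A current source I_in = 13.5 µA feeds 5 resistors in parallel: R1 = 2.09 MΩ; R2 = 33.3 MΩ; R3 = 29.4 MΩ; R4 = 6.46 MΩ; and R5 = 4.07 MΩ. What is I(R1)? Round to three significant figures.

I ≈ 6.85 µA

Total conductance ΣG = 1/2.09 + 1/33.3 + 1/29.4 + 1/6.46 + 1/4.07 = 0.9430 (units of 1/MΩ).
Current divider: I(R1) = I_in · G_k/ΣG = 13.5 × (0.4785/0.9430) = 13.5 × 0.5074 = 6.850 µA.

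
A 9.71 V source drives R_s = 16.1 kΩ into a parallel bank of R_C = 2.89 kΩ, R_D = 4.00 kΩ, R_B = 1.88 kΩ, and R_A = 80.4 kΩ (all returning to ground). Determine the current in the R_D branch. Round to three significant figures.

I ≈ 0.125 mA

Combine the parallel branches: R_p = (1/2.89 + 1/4.00 + 1/1.88 + 1/80.4)⁻¹ = 0.8769 kΩ.
V_A by voltage divider: V_A = 9.71 × 0.8769/(16.1 + 0.8769) = 0.5015 V.
Branch current I = V_A/R_D = 0.5015/4.00 = 0.1254 mA.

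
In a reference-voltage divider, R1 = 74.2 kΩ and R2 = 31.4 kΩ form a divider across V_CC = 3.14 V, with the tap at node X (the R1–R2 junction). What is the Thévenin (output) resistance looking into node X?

Looking into X with the source shorted: R_th = R1·R2/(R1+R2) = 74.20 × 31.4/105.6 = 22.06 kΩ.

R_th ≈ 22.1 kΩ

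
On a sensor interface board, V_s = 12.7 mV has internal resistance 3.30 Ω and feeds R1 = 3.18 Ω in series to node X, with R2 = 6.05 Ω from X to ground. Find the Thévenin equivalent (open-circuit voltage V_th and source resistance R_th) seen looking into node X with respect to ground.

V_th ≈ 6.13 mV, R_th ≈ 3.13 Ω

R1' = 3.30 + 3.18 = 6.480 Ω (source resistance + R1).
Open-circuit (no load on X): V_th = V_s · R2/(R1' + R2) = 12.7 × 6.05/(6.480 + 6.05) = 6.132 mV.
Zeroing V_s shorts the top of R1' to ground, so R_th = R1' ‖ R2 = 3.129 Ω.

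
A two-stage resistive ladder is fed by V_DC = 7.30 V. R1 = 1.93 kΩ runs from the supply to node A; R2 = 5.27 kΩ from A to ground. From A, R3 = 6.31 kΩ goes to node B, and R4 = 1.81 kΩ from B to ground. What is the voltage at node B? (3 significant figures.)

Node A sees R2 in parallel with the series input of stage 2, R3 + R4 = 8.120 kΩ.
R2 ‖ (R3+R4) = 3.196 kΩ.
First divider: V_A = V_DC · 3.196/(1.93 + 3.196) = 4.551 V.
Then the unloaded second divider: V_B = V_A × R4/(R3+R4) = 4.551 × 0.2229 = 1.015 V.

V_B ≈ 1.01 V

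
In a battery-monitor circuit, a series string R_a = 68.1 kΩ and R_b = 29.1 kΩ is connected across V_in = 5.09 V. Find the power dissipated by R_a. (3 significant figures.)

ΣR = 97.20 kΩ → I = 5.09/97.20 = 0.05237 mA.
V(R_a) = I·R = 3.566 V; P = V·I = 3.566 × 0.05237 = 0.1867 mW.

P ≈ 0.187 mW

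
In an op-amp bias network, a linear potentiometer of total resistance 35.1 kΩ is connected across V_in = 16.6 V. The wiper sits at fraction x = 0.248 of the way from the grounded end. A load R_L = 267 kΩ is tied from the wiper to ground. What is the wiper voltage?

V_out ≈ 4.02 V

Lower segment x·R_p = 8.705 kΩ; upper segment (1−x)·R_p = 26.40 kΩ.
R_L loads the lower segment: effective lower R = 8.430 kΩ.
Loaded-divider output: V_out = 16.6 × 0.2421 = 4.018 V.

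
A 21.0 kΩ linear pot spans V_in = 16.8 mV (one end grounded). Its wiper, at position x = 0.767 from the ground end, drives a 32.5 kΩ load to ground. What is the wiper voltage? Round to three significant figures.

Split the track: R_lower = x·R_p = 16.11 kΩ, R_upper = (1−x)·R_p = 4.893 kΩ.
(x·R_p) ‖ R_L = 10.77 kΩ.
Loaded-divider output: V_out = 16.8 × 0.6876 = 11.55 mV.

V_out ≈ 11.6 mV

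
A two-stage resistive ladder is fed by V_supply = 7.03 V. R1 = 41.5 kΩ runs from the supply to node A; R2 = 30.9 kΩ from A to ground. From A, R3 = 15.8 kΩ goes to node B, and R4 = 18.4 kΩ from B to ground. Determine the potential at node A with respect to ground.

The second stage (R3 + R4 = 34.20 kΩ) loads node A in parallel with R2.
R2 ‖ (R3+R4) = 16.23 kΩ.
V_A = 7.03 × 16.23/(41.5 + 16.23) = 1.977 V.

V_A ≈ 1.98 V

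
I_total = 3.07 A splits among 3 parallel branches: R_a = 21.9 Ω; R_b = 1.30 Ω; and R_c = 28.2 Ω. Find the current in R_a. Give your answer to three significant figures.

ΣG = 1/21.9 + 1/1.30 + 1/28.2 = 0.8504.
Current divider: I(R_a) = I_total · G_k/ΣG = 3.07 × (0.04566/0.8504) = 3.07 × 0.05370 = 0.1649 A.

I ≈ 0.165 A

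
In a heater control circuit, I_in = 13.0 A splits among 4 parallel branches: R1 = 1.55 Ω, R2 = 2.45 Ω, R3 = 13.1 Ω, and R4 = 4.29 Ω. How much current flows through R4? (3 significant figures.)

Total conductance ΣG = 1/1.55 + 1/2.45 + 1/13.1 + 1/4.29 = 1.363 (units of 1/Ω).
Current divider: I(R4) = I_in · G_k/ΣG = 13.0 × (0.2331/1.363) = 13.0 × 0.1711 = 2.224 A.

I ≈ 2.22 A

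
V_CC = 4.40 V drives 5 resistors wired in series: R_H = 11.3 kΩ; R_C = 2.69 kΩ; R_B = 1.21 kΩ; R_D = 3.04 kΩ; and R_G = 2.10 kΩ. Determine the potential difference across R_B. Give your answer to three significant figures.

Total series resistance ΣR = 11.3 + 2.69 + 1.21 + 3.04 + 2.10 = 20.34 kΩ.
By the voltage-divider rule, V = 4.40 × 1.210/20.34 = 0.2618 V.

V ≈ 0.262 V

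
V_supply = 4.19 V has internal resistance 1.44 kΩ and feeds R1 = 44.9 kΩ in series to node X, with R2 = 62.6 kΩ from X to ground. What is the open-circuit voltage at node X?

R1' = 1.44 + 44.9 = 46.34 kΩ (source resistance + R1).
Open-circuit (no load on X): V_th = V_supply · R2/(R1' + R2) = 4.19 × 62.6/(46.34 + 62.6) = 2.408 V.

V_th ≈ 2.41 V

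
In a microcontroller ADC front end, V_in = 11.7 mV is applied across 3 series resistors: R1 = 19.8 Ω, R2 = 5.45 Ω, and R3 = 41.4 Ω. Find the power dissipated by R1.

P ≈ 0.610 µW

ΣR = 66.65 Ω → I = 11.7/66.65 = 0.1755 mA.
P = I²R = 0.03082 × 19.8 = 0.6101 µW.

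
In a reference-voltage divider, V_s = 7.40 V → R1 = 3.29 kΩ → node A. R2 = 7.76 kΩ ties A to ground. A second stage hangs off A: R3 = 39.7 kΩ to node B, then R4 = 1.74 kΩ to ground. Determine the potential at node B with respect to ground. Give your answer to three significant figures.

The second stage (R3 + R4 = 41.44 kΩ) loads node A in parallel with R2.
R2 ‖ (R3+R4) = 6.536 kΩ.
V_A = 7.40 × 6.536/(3.29 + 6.536) = 4.922 V.
V_B = V_A × 0.04199 = 0.2067 V.

V_B ≈ 0.207 V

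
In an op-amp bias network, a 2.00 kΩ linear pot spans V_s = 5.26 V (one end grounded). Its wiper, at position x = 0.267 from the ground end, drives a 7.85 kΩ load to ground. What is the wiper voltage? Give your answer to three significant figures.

V_out ≈ 1.34 V

The pot divides into 1.466 kΩ above the wiper and 0.5340 kΩ below.
(x·R_p) ‖ R_L = 0.5000 kΩ.
V_out = 5.26 × 0.5000/(1.466 + 0.5000) = 1.338 V.
(Unloaded: V_out = x·V_s = 1.40 V.)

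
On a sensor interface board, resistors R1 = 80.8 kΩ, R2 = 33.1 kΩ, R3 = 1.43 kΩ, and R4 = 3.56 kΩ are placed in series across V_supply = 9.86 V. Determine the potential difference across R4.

V ≈ 0.295 V

Total series resistance ΣR = 80.8 + 33.1 + 1.43 + 3.56 = 118.9 kΩ.
By the voltage-divider rule, V = 9.86 × 3.560/118.9 = 0.2952 V.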